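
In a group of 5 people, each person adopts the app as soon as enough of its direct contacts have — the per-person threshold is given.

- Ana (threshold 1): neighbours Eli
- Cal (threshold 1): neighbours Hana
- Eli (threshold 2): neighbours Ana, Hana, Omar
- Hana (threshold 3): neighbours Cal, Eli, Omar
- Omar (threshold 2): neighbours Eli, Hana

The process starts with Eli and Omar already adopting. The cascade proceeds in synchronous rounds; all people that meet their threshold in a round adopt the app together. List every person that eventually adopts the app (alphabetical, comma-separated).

Ana, Eli, Omar

Round 1 — Eli, Omar adopt the app (initial).
Round 2 — checking thresholds:
  Ana: 1 of 1 neighbours ≥ 1, adopts the app.
  Hana: 2 of 3 neighbours < 3, holds.
Round 3 — no new adoptions; cascade stops.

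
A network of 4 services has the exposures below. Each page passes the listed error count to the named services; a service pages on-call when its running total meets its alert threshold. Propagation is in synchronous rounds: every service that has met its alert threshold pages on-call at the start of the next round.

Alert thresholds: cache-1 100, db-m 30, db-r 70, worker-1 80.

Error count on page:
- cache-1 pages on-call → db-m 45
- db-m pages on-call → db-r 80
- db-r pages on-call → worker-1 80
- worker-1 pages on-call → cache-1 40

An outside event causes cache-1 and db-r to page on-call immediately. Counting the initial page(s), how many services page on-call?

Round 1 — cache-1, db-r page on-call (initial).
  db-m: +45 → 45 ≥ 30
  worker-1: +80 → 80 ≥ 80
Round 2 — db-m, worker-1 page on-call.
No further pages.

4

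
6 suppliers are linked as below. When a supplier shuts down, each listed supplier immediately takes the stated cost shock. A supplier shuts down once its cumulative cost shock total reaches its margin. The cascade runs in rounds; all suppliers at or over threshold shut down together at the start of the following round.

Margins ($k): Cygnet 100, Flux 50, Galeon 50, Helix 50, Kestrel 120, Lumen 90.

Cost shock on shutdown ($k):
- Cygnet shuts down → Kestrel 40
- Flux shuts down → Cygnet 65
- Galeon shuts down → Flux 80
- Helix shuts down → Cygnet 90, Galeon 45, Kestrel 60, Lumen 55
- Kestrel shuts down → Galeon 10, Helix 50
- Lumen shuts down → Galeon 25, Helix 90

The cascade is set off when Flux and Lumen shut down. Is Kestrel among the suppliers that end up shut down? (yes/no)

no

Round 1 — Flux, Lumen shut down (initial).
  Cygnet: +65 → 65 < 100
  Galeon: +25 → 25 < 50
  Helix: +90 → 90 ≥ 50
Round 2 — Helix shuts down.
  Cygnet: +90 → 155 ≥ 100
  Galeon: +45 → 70 ≥ 50
  Kestrel: +60 → 60 < 120
Round 3 — Cygnet, Galeon shut down.
  Kestrel: +40 → 100 < 120
No further shutdowns.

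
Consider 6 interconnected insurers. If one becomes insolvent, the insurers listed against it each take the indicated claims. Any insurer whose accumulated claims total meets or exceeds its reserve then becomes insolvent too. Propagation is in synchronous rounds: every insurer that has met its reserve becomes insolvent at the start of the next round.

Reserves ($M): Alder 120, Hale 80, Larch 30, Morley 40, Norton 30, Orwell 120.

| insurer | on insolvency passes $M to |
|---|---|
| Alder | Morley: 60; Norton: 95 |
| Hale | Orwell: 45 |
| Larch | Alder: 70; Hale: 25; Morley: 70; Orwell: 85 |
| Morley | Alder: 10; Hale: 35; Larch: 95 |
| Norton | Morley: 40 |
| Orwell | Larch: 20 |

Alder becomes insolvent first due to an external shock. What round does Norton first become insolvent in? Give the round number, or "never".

Round 1 — Alder becomes insolvent (initial).
  Morley: +60 → 60 ≥ 40
  Norton: +95 → 95 ≥ 30
Round 2 — Morley, Norton become insolvent.
  Hale: +35 → 35 < 80
  Larch: +95 → 95 ≥ 30
Round 3 — Larch becomes insolvent.
  Hale: +25 → 60 < 80
  Orwell: +85 → 85 < 120
No further insolvencies.

2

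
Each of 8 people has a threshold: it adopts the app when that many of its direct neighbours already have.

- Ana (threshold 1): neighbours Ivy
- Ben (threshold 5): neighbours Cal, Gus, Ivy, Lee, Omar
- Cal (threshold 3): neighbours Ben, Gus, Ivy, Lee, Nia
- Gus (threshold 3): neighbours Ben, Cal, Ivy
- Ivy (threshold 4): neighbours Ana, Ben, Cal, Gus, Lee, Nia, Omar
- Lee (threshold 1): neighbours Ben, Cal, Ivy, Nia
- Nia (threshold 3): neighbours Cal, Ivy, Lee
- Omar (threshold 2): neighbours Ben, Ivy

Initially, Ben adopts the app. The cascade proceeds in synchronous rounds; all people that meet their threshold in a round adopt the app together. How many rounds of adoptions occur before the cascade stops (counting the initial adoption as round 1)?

Round 1 — Ben adopts the app (initial).
Round 2 — checking thresholds:
  Cal: 1 of 5 neighbours < 3, holds.
  Gus: 1 of 3 neighbours < 3, holds.
  Ivy: 1 of 7 neighbours < 4, holds.
  Lee: 1 of 4 neighbours ≥ 1, adopts the app.
  Omar: 1 of 2 neighbours < 2, holds.
Round 3 — no new adoptions; cascade stops.

2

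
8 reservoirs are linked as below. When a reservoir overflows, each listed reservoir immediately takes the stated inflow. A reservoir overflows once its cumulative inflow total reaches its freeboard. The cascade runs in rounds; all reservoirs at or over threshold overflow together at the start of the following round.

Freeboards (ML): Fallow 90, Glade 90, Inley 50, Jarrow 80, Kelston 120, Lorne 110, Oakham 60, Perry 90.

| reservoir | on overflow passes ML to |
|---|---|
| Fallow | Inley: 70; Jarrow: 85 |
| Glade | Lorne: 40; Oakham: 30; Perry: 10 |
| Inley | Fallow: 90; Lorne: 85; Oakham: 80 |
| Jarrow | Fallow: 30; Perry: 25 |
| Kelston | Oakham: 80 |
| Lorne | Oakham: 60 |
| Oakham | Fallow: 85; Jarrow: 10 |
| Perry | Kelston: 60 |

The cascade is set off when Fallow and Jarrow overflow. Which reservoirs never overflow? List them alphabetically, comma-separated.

Round 1 — Fallow, Jarrow overflow (initial).
  Inley: +70 → 70 ≥ 50
  Perry: +25 → 25 < 90
Round 2 — Inley overflows.
  Lorne: +85 → 85 < 110
  Oakham: +80 → 80 ≥ 60
Round 3 — Oakham overflows.
No further overflows.

Glade, Kelston, Lorne, Perry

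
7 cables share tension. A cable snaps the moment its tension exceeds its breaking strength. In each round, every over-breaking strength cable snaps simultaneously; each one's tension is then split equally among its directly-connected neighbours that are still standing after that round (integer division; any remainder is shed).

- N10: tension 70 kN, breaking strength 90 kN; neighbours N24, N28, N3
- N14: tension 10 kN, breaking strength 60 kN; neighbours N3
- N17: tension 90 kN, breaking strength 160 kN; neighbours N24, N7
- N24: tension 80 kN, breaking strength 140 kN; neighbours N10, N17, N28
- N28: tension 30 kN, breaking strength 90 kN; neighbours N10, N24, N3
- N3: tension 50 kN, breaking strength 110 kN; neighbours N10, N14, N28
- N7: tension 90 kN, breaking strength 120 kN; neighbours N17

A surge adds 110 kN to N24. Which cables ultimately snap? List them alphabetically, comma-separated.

Round 1 — N24 at 190 > 140. N24 snaps.
  N24 sheds 190 kN to N10, N17, N28: 63 each (1 lost).
    N10: 70+63 = 133 > 90
    N17: 90+63 = 153 ≤ 160
    N28: 30+63 = 93 > 90
Round 2 — N10, N28 snap.
  N10 sheds 133 kN to N3: 133 each.
    N3: 50+133 = 183 > 110
  N28 sheds 93 kN to N3: 93 each.
    N3: 183+93 = 276 > 110
Round 3 — N3 snaps.
  N3 sheds 276 kN to N14: 276 each.
    N14: 10+276 = 286 > 60
Round 4 — N14 snaps.
  N14 sheds 286 kN: no online neighbours, lost.
No further breaks.

N10, N14, N24, N28, N3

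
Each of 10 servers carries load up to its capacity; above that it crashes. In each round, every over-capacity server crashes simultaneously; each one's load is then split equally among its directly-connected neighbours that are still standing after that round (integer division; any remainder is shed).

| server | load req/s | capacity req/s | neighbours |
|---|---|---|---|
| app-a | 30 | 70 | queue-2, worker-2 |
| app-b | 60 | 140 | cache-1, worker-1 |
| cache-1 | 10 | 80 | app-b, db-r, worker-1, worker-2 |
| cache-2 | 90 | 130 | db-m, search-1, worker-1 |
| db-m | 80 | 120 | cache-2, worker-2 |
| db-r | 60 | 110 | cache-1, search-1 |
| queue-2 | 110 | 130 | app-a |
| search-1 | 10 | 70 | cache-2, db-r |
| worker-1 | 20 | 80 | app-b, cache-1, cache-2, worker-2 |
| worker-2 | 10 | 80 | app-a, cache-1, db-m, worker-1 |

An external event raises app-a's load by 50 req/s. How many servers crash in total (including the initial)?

2

Round 1 — app-a at 80 > 70. app-a crashes.
  app-a sheds 80 req/s to queue-2, worker-2: 40 each.
    queue-2: 110+40 = 150 > 130
    worker-2: 10+40 = 50 ≤ 80
Round 2 — queue-2 crashes.
  queue-2 sheds 150 req/s: no online neighbours, lost.
No further crashes.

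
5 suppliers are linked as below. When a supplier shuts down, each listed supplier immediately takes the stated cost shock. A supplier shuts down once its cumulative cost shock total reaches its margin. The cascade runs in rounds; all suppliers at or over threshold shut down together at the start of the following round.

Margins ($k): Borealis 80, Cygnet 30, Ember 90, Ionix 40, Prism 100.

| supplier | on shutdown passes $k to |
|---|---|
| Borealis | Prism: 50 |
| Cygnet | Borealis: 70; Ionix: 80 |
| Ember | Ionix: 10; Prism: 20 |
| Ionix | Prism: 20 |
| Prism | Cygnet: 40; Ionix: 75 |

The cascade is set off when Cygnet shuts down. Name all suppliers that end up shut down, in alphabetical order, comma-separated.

Cygnet, Ionix

Round 1 — Cygnet shuts down (initial).
  Borealis: +70 → 70 < 80
  Ionix: +80 → 80 ≥ 40
Round 2 — Ionix shuts down.
  Prism: +20 → 20 < 100
No further shutdowns.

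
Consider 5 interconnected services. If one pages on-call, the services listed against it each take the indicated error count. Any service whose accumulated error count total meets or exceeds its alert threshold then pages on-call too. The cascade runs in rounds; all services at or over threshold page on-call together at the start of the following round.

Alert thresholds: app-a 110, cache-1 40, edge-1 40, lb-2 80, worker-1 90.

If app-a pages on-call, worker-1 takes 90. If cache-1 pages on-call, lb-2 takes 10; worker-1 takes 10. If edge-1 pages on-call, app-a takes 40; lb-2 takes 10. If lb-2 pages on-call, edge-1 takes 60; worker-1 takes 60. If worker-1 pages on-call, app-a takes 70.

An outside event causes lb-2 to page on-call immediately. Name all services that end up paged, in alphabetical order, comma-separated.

Round 1 — lb-2 pages on-call (initial).
  edge-1: +60 → 60 ≥ 40
  worker-1: +60 → 60 < 90
Round 2 — edge-1 pages on-call.
  app-a: +40 → 40 < 110
No further pages.

edge-1, lb-2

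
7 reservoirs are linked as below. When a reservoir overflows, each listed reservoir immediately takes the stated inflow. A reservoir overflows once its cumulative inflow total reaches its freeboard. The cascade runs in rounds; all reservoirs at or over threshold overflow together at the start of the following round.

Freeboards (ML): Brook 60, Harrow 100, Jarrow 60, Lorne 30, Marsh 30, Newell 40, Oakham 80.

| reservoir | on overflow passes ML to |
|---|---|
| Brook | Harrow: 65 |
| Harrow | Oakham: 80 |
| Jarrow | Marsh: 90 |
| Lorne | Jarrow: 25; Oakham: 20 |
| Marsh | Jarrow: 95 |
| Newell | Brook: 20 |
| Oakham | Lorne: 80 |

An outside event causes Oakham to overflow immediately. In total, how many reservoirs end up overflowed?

Round 1 — Oakham overflows (initial).
  Lorne: +80 → 80 ≥ 30
Round 2 — Lorne overflows.
  Jarrow: +25 → 25 < 60
No further overflows.

2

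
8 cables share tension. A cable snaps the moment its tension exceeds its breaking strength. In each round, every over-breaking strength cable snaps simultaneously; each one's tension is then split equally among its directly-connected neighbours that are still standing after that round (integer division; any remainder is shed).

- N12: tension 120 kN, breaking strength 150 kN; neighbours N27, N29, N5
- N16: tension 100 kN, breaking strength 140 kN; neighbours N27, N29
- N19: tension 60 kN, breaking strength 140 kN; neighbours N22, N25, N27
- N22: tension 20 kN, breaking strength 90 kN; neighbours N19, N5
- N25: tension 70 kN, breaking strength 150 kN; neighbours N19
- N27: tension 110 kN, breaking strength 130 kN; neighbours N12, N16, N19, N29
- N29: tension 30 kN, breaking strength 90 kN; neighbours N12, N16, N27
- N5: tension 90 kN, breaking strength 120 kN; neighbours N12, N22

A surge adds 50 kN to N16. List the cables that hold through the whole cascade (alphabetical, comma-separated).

N25

Round 1 — N16 at 150 > 140. N16 snaps.
  N16 sheds 150 kN to N27, N29: 75 each.
    N27: 110+75 = 185 > 130
    N29: 30+75 = 105 > 90
Round 2 — N27, N29 snap.
  N27 sheds 185 kN to N12, N19: 92 each (1 lost).
    N12: 120+92 = 212 > 150
    N19: 60+92 = 152 > 140
  N29 sheds 105 kN to N12: 105 each.
    N12: 212+105 = 317 > 150
Round 3 — N12, N19 snap.
  N12 sheds 317 kN to N5: 317 each.
    N5: 90+317 = 407 > 120
  N19 sheds 152 kN to N22, N25: 76 each.
    N22: 20+76 = 96 > 90
    N25: 70+76 = 146 ≤ 150
Round 4 — N22, N5 snap.
  N22 sheds 96 kN: no online neighbours, lost.
  N5 sheds 407 kN: no online neighbours, lost.
No further breaks.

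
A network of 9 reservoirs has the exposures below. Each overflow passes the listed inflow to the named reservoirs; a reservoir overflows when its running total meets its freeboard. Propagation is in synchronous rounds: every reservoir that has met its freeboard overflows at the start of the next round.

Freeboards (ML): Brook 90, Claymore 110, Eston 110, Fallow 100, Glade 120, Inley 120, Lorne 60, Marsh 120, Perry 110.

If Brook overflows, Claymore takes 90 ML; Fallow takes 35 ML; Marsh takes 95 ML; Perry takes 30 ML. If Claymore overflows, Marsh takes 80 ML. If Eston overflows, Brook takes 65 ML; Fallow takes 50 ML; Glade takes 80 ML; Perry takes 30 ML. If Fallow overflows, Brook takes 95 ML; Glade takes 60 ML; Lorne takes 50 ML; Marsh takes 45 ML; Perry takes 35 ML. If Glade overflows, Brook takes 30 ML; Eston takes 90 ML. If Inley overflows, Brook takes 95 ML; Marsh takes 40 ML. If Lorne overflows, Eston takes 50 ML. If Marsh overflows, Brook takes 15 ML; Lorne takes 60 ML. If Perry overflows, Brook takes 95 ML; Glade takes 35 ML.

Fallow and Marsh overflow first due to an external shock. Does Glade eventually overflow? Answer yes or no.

Round 1 — Fallow, Marsh overflow (initial).
  Brook: +95+15 → 110 ≥ 90
  Glade: +60 → 60 < 120
  Lorne: +50+60 → 110 ≥ 60
  Perry: +35 → 35 < 110
Round 2 — Brook, Lorne overflow.
  Claymore: +90 → 90 < 110
  Eston: +50 → 50 < 110
  Perry: +30 → 65 < 110
No further overflows.

no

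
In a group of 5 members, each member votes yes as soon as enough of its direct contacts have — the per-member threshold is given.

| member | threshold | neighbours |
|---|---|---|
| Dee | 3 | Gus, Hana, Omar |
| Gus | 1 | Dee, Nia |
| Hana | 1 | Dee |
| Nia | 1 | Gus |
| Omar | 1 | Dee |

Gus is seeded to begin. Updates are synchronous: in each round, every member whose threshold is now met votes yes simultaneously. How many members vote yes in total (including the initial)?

Round 1 — Gus votes yes (initial).
Round 2 — checking thresholds:
  Dee: 1 of 3 neighbours < 3, holds.
  Nia: 1 of 1 neighbours ≥ 1, votes yes.
Round 3 — no new yes votes; cascade stops.

2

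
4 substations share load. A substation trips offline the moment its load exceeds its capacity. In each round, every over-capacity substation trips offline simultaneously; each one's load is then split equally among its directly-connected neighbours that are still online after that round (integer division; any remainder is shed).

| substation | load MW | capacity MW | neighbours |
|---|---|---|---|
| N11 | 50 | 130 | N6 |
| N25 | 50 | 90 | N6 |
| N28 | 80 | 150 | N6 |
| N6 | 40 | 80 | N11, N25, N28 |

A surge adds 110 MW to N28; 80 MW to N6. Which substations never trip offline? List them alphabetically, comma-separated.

N11

Round 1 — N28 at 190 > 150; N6 at 120 > 80. N28, N6 trip offline.
  N28 sheds 190 MW: no online neighbours, lost.
  N6 sheds 120 MW to N11, N25: 60 each.
    N11: 50+60 = 110 ≤ 130
    N25: 50+60 = 110 > 90
Round 2 — N25 trips offline.
  N25 sheds 110 MW: no online neighbours, lost.
No further trips.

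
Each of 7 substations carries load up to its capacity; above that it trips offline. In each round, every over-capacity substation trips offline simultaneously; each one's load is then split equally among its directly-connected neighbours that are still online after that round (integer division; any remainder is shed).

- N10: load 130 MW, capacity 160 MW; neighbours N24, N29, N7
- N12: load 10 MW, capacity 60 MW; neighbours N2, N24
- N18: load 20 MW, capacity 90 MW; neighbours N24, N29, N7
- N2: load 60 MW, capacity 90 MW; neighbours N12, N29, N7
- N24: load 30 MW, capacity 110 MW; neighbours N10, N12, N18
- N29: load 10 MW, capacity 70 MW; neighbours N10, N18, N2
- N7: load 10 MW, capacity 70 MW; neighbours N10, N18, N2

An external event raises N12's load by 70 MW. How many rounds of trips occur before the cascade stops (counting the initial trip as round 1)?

2

Round 1 — N12 at 80 > 60. N12 trips offline.
  N12 sheds 80 MW to N2, N24: 40 each.
    N2: 60+40 = 100 > 90
    N24: 30+40 = 70 ≤ 110
Round 2 — N2 trips offline.
  N2 sheds 100 MW to N29, N7: 50 each.
    N29: 10+50 = 60 ≤ 70
    N7: 10+50 = 60 ≤ 70
No further trips.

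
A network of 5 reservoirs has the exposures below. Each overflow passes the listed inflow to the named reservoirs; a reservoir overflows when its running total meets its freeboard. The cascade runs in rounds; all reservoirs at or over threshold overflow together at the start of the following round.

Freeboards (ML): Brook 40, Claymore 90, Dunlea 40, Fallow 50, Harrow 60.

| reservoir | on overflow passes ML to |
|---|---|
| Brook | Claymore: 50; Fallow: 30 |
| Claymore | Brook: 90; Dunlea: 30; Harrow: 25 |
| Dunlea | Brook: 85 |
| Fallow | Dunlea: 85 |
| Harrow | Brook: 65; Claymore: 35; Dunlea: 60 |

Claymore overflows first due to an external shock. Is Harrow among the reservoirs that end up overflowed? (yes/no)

no

Round 1 — Claymore overflows (initial).
  Brook: +90 → 90 ≥ 40
  Dunlea: +30 → 30 < 40
  Harrow: +25 → 25 < 60
Round 2 — Brook overflows.
  Fallow: +30 → 30 < 50
No further overflows.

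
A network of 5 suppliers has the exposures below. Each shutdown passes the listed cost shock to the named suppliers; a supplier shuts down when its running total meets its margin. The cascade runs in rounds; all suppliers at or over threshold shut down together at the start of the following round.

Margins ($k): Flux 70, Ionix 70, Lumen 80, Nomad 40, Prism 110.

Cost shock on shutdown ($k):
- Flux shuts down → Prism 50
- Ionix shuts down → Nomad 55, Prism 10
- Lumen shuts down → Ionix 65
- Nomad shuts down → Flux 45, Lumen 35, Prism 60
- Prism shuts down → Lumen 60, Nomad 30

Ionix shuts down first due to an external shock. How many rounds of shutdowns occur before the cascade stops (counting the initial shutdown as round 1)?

Round 1 — Ionix shuts down (initial).
  Nomad: +55 → 55 ≥ 40
  Prism: +10 → 10 < 110
Round 2 — Nomad shuts down.
  Flux: +45 → 45 < 70
  Lumen: +35 → 35 < 80
  Prism: +60 → 70 < 110
No further shutdowns.

2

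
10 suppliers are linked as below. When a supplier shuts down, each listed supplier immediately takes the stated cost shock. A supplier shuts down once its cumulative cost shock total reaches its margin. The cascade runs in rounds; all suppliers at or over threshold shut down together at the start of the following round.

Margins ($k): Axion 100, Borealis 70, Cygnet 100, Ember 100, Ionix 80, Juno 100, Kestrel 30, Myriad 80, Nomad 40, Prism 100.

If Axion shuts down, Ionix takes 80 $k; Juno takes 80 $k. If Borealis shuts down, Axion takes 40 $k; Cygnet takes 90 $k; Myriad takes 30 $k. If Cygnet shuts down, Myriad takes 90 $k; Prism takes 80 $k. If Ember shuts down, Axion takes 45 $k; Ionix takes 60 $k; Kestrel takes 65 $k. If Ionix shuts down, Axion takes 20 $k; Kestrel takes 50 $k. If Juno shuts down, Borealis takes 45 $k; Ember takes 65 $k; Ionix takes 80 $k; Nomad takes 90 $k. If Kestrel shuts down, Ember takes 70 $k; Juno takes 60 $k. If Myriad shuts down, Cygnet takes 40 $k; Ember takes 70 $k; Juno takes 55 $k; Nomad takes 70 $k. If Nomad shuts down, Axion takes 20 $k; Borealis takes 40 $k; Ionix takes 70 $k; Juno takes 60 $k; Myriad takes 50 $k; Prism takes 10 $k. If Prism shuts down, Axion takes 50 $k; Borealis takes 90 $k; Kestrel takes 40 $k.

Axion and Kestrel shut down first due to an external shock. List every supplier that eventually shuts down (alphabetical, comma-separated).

Axion, Borealis, Cygnet, Ember, Ionix, Juno, Kestrel, Myriad, Nomad

Round 1 — Axion, Kestrel shut down (initial).
  Ember: +70 → 70 < 100
  Ionix: +80 → 80 ≥ 80
  Juno: +80+60 → 140 ≥ 100
Round 2 — Ionix, Juno shut down.
  Borealis: +45 → 45 < 70
  Ember: +65 → 135 ≥ 100
  Nomad: +90 → 90 ≥ 40
Round 3 — Ember, Nomad shut down.
  Borealis: +40 → 85 ≥ 70
  Myriad: +50 → 50 < 80
  Prism: +10 → 10 < 100
Round 4 — Borealis shuts down.
  Cygnet: +90 → 90 < 100
  Myriad: +30 → 80 ≥ 80
Round 5 — Myriad shuts down.
  Cygnet: +40 → 130 ≥ 100
Round 6 — Cygnet shuts down.
  Prism: +80 → 90 < 100
No further shutdowns.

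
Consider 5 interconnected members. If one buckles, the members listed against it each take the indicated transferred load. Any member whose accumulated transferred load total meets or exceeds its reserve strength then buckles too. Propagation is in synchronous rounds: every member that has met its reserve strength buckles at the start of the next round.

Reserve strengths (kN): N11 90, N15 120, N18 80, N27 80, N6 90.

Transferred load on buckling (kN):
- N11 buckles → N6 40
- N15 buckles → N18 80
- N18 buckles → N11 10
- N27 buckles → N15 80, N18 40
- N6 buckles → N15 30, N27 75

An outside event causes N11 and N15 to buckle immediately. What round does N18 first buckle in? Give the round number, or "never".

2

Round 1 — N11, N15 buckle (initial).
  N18: +80 → 80 ≥ 80
  N6: +40 → 40 < 90
Round 2 — N18 buckles.
No further bucklings.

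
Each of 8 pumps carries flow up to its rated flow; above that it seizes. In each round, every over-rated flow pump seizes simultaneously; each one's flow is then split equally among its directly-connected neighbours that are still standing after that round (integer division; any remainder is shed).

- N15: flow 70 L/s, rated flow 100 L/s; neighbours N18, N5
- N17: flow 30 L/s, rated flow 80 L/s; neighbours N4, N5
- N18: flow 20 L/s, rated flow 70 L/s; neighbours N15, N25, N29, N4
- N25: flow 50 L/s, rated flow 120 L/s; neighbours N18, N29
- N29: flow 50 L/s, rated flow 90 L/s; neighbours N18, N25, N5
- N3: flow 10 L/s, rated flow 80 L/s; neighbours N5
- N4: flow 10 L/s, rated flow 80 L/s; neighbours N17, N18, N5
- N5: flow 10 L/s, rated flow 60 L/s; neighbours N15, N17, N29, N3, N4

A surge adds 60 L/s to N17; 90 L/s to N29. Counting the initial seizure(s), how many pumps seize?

Round 1 — N17 at 90 > 80; N29 at 140 > 90. N17, N29 seize.
  N17 sheds 90 L/s to N4, N5: 45 each.
    N4: 10+45 = 55 ≤ 80
    N5: 10+45 = 55 ≤ 60
  N29 sheds 140 L/s to N18, N25, N5: 46 each (2 lost).
    N18: 20+46 = 66 ≤ 70
    N25: 50+46 = 96 ≤ 120
    N5: 55+46 = 101 > 60
Round 2 — N5 seizes.
  N5 sheds 101 L/s to N15, N3, N4: 33 each (2 lost).
    N15: 70+33 = 103 > 100
    N3: 10+33 = 43 ≤ 80
    N4: 55+33 = 88 > 80
Round 3 — N15, N4 seize.
  N15 sheds 103 L/s to N18: 103 each.
    N18: 66+103 = 169 > 70
  N4 sheds 88 L/s to N18: 88 each.
    N18: 169+88 = 257 > 70
Round 4 — N18 seizes.
  N18 sheds 257 L/s to N25: 257 each.
    N25: 96+257 = 353 > 120
Round 5 — N25 seizes.
  N25 sheds 353 L/s: no online neighbours, lost.
No further seizures.

7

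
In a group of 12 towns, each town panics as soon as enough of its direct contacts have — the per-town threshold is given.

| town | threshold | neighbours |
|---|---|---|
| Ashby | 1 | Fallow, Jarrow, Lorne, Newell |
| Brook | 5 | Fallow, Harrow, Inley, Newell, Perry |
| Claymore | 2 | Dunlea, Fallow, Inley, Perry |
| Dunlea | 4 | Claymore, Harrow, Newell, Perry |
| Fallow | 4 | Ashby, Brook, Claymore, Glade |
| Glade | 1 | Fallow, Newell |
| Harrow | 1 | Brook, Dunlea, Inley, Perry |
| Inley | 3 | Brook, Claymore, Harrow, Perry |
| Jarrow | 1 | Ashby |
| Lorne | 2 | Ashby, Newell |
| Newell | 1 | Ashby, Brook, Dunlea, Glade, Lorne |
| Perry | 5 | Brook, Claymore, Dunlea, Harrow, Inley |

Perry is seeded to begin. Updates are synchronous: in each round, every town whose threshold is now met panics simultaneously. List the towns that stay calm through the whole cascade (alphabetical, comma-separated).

Ashby, Brook, Claymore, Dunlea, Fallow, Glade, Inley, Jarrow, Lorne, Newell

Round 1 — Perry panics (initial).
Round 2 — checking thresholds:
  Brook: 1 of 5 neighbours < 5, below threshold.
  Claymore: 1 of 4 neighbours < 2, below threshold.
  Dunlea: 1 of 4 neighbours < 4, below threshold.
  Harrow: 1 of 4 neighbours ≥ 1, panics.
  Inley: 1 of 4 neighbours < 3, below threshold.
Round 3 — no new panics; cascade stops.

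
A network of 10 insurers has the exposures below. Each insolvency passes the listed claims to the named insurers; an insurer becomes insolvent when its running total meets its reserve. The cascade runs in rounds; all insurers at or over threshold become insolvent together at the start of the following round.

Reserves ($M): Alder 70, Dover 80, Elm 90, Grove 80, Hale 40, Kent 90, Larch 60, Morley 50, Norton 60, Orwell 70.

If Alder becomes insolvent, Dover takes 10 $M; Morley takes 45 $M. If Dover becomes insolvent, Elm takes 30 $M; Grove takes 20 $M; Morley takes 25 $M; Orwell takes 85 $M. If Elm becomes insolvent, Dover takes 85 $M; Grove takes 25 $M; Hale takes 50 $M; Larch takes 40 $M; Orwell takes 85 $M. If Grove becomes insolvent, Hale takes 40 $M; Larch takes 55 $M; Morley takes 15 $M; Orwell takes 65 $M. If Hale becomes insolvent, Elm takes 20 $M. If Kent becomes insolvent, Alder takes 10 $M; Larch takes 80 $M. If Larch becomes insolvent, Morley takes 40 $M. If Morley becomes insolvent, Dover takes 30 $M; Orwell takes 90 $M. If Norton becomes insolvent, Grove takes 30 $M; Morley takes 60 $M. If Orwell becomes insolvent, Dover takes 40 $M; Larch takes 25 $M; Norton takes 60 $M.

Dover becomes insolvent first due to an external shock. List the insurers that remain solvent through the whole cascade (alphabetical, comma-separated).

Round 1 — Dover becomes insolvent (initial).
  Elm: +30 → 30 < 90
  Grove: +20 → 20 < 80
  Morley: +25 → 25 < 50
  Orwell: +85 → 85 ≥ 70
Round 2 — Orwell becomes insolvent.
  Larch: +25 → 25 < 60
  Norton: +60 → 60 ≥ 60
Round 3 — Norton becomes insolvent.
  Grove: +30 → 50 < 80
  Morley: +60 → 85 ≥ 50
Round 4 — Morley becomes insolvent.
No further insolvencies.

Alder, Elm, Grove, Hale, Kent, Larch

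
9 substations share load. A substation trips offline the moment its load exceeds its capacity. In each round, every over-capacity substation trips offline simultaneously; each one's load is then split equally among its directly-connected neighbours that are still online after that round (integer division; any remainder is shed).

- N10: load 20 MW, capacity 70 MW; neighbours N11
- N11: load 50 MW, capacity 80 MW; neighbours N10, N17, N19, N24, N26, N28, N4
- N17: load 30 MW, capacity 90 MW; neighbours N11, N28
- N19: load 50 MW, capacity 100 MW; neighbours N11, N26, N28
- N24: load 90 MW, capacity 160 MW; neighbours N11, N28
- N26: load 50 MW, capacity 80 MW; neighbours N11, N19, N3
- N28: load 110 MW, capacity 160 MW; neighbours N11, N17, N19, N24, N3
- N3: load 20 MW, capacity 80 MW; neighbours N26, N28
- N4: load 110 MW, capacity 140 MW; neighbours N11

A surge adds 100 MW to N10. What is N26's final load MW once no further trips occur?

78

Round 1 — N10 at 120 > 70. N10 trips offline.
  N10 sheds 120 MW to N11: 120 each.
    N11: 50+120 = 170 > 80
Round 2 — N11 trips offline.
  N11 sheds 170 MW to N17, N19, N24, N26, N28, N4: 28 each (2 lost).
    N17: 30+28 = 58 ≤ 90
    N19: 50+28 = 78 ≤ 100
    N24: 90+28 = 118 ≤ 160
    N26: 50+28 = 78 ≤ 80
    N28: 110+28 = 138 ≤ 160
    N4: 110+28 = 138 ≤ 140
No further trips.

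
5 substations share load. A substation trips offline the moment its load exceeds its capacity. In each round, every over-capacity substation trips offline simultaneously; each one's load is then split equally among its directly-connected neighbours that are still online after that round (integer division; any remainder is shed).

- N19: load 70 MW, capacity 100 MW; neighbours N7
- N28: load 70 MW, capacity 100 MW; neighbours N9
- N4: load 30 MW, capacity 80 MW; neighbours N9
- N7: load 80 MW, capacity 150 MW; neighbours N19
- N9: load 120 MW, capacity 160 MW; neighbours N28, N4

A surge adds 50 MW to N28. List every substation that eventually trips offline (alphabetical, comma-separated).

N28, N4, N9

Round 1 — N28 at 120 > 100. N28 trips offline.
  N28 sheds 120 MW to N9: 120 each.
    N9: 120+120 = 240 > 160
Round 2 — N9 trips offline.
  N9 sheds 240 MW to N4: 240 each.
    N4: 30+240 = 270 > 80
Round 3 — N4 trips offline.
  N4 sheds 270 MW: no online neighbours, lost.
No further trips.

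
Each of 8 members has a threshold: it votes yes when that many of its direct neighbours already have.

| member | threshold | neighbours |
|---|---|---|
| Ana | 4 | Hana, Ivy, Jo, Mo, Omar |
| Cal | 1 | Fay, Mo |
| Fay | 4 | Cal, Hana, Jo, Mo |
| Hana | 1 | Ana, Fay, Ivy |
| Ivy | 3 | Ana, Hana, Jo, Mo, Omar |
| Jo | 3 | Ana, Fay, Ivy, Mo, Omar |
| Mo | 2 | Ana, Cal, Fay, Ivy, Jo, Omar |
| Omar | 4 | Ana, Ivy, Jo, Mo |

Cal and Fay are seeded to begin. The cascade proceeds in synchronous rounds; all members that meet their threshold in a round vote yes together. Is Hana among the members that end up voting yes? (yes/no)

yes

Round 1 — Cal, Fay vote yes (initial).
Round 2 — checking thresholds:
  Hana: 1 of 3 neighbours ≥ 1, votes yes.
  Jo: 1 of 5 neighbours < 3, not yet.
  Mo: 2 of 6 neighbours ≥ 2, votes yes.
Round 3 — no new yes votes; cascade stops.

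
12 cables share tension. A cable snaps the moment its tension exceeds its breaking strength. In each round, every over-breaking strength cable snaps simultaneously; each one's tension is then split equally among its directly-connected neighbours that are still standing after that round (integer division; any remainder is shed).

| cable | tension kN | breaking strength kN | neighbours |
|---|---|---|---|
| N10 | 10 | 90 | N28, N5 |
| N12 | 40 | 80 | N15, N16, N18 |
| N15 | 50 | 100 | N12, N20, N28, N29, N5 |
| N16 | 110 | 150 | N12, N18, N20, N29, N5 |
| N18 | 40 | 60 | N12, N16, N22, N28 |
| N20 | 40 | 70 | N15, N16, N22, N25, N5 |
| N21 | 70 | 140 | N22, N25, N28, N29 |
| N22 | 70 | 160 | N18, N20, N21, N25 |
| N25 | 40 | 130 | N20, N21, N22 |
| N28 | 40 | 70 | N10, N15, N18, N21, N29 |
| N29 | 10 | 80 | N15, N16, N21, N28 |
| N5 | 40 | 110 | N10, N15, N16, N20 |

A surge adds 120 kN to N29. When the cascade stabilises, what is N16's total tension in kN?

142

Round 1 — N29 at 130 > 80. N29 snaps.
  N29 sheds 130 kN to N15, N16, N21, N28: 32 each (2 lost).
    N15: 50+32 = 82 ≤ 100
    N16: 110+32 = 142 ≤ 150
    N21: 70+32 = 102 ≤ 140
    N28: 40+32 = 72 > 70
Round 2 — N28 snaps.
  N28 sheds 72 kN to N10, N15, N18, N21: 18 each.
    N10: 10+18 = 28 ≤ 90
    N15: 82+18 = 100 ≤ 100
    N18: 40+18 = 58 ≤ 60
    N21: 102+18 = 120 ≤ 140
No further breaks.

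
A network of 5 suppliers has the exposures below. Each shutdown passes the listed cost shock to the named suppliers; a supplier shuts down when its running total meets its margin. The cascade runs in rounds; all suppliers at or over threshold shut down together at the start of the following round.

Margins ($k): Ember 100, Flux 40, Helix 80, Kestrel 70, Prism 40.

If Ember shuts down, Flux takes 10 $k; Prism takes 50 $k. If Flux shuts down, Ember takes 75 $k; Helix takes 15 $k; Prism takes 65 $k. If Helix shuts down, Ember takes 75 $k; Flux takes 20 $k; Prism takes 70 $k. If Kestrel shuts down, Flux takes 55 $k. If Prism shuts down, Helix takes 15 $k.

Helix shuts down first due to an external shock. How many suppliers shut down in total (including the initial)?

2

Round 1 — Helix shuts down (initial).
  Ember: +75 → 75 < 100
  Flux: +20 → 20 < 40
  Prism: +70 → 70 ≥ 40
Round 2 — Prism shuts down.
No further shutdowns.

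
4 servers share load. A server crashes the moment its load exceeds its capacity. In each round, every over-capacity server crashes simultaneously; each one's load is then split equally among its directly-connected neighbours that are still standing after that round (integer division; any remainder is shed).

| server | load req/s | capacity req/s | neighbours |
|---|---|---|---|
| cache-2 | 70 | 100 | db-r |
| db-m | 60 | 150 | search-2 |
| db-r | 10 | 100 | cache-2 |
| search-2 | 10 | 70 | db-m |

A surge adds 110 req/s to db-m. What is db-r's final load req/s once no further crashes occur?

10

Round 1 — db-m at 170 > 150. db-m crashes.
  db-m sheds 170 req/s to search-2: 170 each.
    search-2: 10+170 = 180 > 70
Round 2 — search-2 crashes.
  search-2 sheds 180 req/s: no online neighbours, lost.
No further crashes.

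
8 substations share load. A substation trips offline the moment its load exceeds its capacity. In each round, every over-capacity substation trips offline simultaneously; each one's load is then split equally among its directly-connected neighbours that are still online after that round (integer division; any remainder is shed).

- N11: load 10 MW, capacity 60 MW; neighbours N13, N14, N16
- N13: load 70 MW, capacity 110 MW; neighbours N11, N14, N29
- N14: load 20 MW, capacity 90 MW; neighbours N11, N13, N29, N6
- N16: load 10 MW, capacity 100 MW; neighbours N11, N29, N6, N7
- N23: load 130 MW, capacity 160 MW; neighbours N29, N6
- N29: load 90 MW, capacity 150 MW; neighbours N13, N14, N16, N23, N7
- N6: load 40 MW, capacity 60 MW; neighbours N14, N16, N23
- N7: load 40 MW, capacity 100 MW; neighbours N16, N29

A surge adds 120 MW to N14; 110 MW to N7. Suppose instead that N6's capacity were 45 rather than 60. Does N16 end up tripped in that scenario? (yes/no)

With N6's capacity at 45:
Round 1 — N14 at 140 > 90; N7 at 150 > 100. N14, N7 trip offline.
  N14 sheds 140 MW to N11, N13, N29, N6: 35 each.
    N11: 10+35 = 45 ≤ 60
    N13: 70+35 = 105 ≤ 110
    N29: 90+35 = 125 ≤ 150
    N6: 40+35 = 75 > 45
  N7 sheds 150 MW to N16, N29: 75 each.
    N16: 10+75 = 85 ≤ 100
    N29: 125+75 = 200 > 150
Round 2 — N29, N6 trip offline.
  N29 sheds 200 MW to N13, N16, N23: 66 each (2 lost).
    N13: 105+66 = 171 > 110
    N16: 85+66 = 151 > 100
    N23: 130+66 = 196 > 160
  N6 sheds 75 MW to N16, N23: 37 each (1 lost).
    N16: 151+37 = 188 > 100
    N23: 196+37 = 233 > 160
Round 3 — N13, N16, N23 trip offline.
  N13 sheds 171 MW to N11: 171 each.
    N11: 45+171 = 216 > 60
  N16 sheds 188 MW to N11: 188 each.
    N11: 216+188 = 404 > 60
  N23 sheds 233 MW: no online neighbours, lost.
Round 4 — N11 trips offline.
  N11 sheds 404 MW: no online neighbours, lost.
No further trips.

yes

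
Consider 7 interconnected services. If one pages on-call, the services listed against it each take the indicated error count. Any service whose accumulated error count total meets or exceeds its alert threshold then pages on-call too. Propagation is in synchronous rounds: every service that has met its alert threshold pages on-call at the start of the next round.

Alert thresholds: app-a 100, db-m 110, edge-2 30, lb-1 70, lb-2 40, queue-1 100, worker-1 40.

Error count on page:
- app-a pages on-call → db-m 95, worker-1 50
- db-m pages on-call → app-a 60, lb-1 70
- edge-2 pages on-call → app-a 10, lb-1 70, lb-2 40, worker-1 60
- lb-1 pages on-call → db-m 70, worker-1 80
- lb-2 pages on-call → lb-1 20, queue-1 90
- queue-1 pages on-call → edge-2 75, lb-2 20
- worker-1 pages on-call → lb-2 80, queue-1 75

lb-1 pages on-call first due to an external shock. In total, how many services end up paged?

Round 1 — lb-1 pages on-call (initial).
  db-m: +70 → 70 < 110
  worker-1: +80 → 80 ≥ 40
Round 2 — worker-1 pages on-call.
  lb-2: +80 → 80 ≥ 40
  queue-1: +75 → 75 < 100
Round 3 — lb-2 pages on-call.
  queue-1: +90 → 165 ≥ 100
Round 4 — queue-1 pages on-call.
  edge-2: +75 → 75 ≥ 30
Round 5 — edge-2 pages on-call.
  app-a: +10 → 10 < 100
No further pages.

5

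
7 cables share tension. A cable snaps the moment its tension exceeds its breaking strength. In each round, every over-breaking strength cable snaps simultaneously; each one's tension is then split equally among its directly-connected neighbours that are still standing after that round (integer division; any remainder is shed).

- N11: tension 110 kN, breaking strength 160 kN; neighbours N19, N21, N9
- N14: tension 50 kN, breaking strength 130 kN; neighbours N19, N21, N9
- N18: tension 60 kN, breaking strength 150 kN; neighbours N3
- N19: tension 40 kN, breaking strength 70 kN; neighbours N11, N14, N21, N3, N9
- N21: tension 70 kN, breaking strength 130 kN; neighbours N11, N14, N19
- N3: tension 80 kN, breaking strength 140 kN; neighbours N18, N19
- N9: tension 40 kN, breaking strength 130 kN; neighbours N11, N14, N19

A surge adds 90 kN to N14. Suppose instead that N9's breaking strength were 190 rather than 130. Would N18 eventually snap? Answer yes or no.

no

With N9's breaking strength at 190:
Round 1 — N14 at 140 > 130. N14 snaps.
  N14 sheds 140 kN to N19, N21, N9: 46 each (2 lost).
    N19: 40+46 = 86 > 70
    N21: 70+46 = 116 ≤ 130
    N9: 40+46 = 86 ≤ 190
Round 2 — N19 snaps.
  N19 sheds 86 kN to N11, N21, N3, N9: 21 each (2 lost).
    N11: 110+21 = 131 ≤ 160
    N21: 116+21 = 137 > 130
    N3: 80+21 = 101 ≤ 140
    N9: 86+21 = 107 ≤ 190
Round 3 — N21 snaps.
  N21 sheds 137 kN to N11: 137 each.
    N11: 131+137 = 268 > 160
Round 4 — N11 snaps.
  N11 sheds 268 kN to N9: 268 each.
    N9: 107+268 = 375 > 190
Round 5 — N9 snaps.
  N9 sheds 375 kN: no online neighbours, lost.
No further breaks.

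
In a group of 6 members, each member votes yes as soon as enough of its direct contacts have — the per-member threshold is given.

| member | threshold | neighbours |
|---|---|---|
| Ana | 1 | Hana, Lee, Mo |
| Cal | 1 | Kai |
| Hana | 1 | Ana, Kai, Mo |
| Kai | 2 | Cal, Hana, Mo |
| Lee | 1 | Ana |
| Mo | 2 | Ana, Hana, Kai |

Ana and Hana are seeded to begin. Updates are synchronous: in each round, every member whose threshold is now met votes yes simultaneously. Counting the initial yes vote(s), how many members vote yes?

6

Round 1 — Ana, Hana vote yes (initial).
Round 2 — checking thresholds:
  Kai: 1 of 3 neighbours < 2, not yet.
  Lee: 1 of 1 neighbours ≥ 1, votes yes.
  Mo: 2 of 3 neighbours ≥ 2, votes yes.
Round 3 — checking thresholds:
  Kai: 2 of 3 neighbours ≥ 2, votes yes.
Round 4 — checking thresholds:
  Cal: 1 of 1 neighbours ≥ 1, votes yes.
Round 5 — no new yes votes; cascade stops.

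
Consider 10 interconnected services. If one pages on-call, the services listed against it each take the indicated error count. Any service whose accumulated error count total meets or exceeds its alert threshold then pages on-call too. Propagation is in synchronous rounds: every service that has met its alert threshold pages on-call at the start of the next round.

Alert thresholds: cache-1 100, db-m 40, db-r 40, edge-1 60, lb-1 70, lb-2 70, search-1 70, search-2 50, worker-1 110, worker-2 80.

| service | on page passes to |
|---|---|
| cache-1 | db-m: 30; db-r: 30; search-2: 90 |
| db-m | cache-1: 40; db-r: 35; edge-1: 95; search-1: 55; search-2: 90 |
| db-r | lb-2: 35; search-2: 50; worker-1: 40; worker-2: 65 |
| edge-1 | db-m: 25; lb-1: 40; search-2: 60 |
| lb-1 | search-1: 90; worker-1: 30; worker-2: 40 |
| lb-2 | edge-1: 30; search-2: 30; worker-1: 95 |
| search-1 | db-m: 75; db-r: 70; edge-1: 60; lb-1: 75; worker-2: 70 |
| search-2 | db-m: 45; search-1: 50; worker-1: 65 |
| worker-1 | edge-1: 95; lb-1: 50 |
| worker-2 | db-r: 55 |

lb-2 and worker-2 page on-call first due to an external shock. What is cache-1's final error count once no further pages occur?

40

Round 1 — lb-2, worker-2 page on-call (initial).
  db-r: +55 → 55 ≥ 40
  edge-1: +30 → 30 < 60
  search-2: +30 → 30 < 50
  worker-1: +95 → 95 < 110
Round 2 — db-r pages on-call.
  search-2: +50 → 80 ≥ 50
  worker-1: +40 → 135 ≥ 110
Round 3 — search-2, worker-1 page on-call.
  db-m: +45 → 45 ≥ 40
  edge-1: +95 → 125 ≥ 60
  lb-1: +50 → 50 < 70
  search-1: +50 → 50 < 70
Round 4 — db-m, edge-1 page on-call.
  cache-1: +40 → 40 < 100
  lb-1: +40 → 90 ≥ 70
  search-1: +55 → 105 ≥ 70
Round 5 — lb-1, search-1 page on-call.
No further pages.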